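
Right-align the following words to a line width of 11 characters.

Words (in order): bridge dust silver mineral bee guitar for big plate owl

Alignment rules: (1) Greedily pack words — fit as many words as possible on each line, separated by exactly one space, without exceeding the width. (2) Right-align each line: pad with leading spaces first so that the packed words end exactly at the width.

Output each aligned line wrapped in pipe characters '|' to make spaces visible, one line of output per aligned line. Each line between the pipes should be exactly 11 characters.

Answer: |bridge dust|
|     silver|
|mineral bee|
| guitar for|
|  big plate|
|        owl|

Derivation:
Line 1: ['bridge', 'dust'] (min_width=11, slack=0)
Line 2: ['silver'] (min_width=6, slack=5)
Line 3: ['mineral', 'bee'] (min_width=11, slack=0)
Line 4: ['guitar', 'for'] (min_width=10, slack=1)
Line 5: ['big', 'plate'] (min_width=9, slack=2)
Line 6: ['owl'] (min_width=3, slack=8)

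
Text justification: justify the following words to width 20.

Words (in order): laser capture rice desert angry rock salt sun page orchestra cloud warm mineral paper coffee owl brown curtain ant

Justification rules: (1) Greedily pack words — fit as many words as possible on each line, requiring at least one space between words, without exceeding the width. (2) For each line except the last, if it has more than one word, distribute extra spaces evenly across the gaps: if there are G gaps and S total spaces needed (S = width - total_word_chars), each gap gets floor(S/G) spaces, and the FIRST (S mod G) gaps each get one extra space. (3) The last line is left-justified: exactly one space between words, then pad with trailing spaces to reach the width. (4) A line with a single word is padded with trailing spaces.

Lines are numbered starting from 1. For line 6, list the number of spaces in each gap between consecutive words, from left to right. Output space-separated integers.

Answer: 3 2

Derivation:
Line 1: ['laser', 'capture', 'rice'] (min_width=18, slack=2)
Line 2: ['desert', 'angry', 'rock'] (min_width=17, slack=3)
Line 3: ['salt', 'sun', 'page'] (min_width=13, slack=7)
Line 4: ['orchestra', 'cloud', 'warm'] (min_width=20, slack=0)
Line 5: ['mineral', 'paper', 'coffee'] (min_width=20, slack=0)
Line 6: ['owl', 'brown', 'curtain'] (min_width=17, slack=3)
Line 7: ['ant'] (min_width=3, slack=17)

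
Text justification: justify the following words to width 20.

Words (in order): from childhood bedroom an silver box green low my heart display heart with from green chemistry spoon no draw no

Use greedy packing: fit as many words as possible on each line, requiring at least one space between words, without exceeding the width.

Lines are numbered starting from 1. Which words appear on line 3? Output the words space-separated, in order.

Answer: box green low my

Derivation:
Line 1: ['from', 'childhood'] (min_width=14, slack=6)
Line 2: ['bedroom', 'an', 'silver'] (min_width=17, slack=3)
Line 3: ['box', 'green', 'low', 'my'] (min_width=16, slack=4)
Line 4: ['heart', 'display', 'heart'] (min_width=19, slack=1)
Line 5: ['with', 'from', 'green'] (min_width=15, slack=5)
Line 6: ['chemistry', 'spoon', 'no'] (min_width=18, slack=2)
Line 7: ['draw', 'no'] (min_width=7, slack=13)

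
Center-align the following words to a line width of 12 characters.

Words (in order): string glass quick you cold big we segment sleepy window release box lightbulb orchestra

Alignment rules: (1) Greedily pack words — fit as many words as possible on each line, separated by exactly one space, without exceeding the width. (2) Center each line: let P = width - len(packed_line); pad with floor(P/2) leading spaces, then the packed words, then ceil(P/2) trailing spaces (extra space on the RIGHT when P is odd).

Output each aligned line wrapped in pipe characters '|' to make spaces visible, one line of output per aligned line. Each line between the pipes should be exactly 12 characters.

Answer: |string glass|
| quick you  |
|cold big we |
|  segment   |
|   sleepy   |
|   window   |
|release box |
| lightbulb  |
| orchestra  |

Derivation:
Line 1: ['string', 'glass'] (min_width=12, slack=0)
Line 2: ['quick', 'you'] (min_width=9, slack=3)
Line 3: ['cold', 'big', 'we'] (min_width=11, slack=1)
Line 4: ['segment'] (min_width=7, slack=5)
Line 5: ['sleepy'] (min_width=6, slack=6)
Line 6: ['window'] (min_width=6, slack=6)
Line 7: ['release', 'box'] (min_width=11, slack=1)
Line 8: ['lightbulb'] (min_width=9, slack=3)
Line 9: ['orchestra'] (min_width=9, slack=3)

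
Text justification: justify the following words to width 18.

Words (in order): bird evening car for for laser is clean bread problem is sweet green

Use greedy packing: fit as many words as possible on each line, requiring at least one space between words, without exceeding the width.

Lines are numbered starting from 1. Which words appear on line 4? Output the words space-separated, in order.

Line 1: ['bird', 'evening', 'car'] (min_width=16, slack=2)
Line 2: ['for', 'for', 'laser', 'is'] (min_width=16, slack=2)
Line 3: ['clean', 'bread'] (min_width=11, slack=7)
Line 4: ['problem', 'is', 'sweet'] (min_width=16, slack=2)
Line 5: ['green'] (min_width=5, slack=13)

Answer: problem is sweet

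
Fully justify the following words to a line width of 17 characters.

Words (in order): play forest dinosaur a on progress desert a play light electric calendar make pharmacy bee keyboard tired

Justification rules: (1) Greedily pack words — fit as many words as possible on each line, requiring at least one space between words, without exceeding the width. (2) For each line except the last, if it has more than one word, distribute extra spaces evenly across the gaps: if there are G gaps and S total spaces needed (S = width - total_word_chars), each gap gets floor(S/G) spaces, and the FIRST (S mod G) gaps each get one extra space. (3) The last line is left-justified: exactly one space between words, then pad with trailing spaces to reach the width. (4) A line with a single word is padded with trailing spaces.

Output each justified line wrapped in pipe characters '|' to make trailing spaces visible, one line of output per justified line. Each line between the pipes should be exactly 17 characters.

Answer: |play       forest|
|dinosaur   a   on|
|progress desert a|
|play        light|
|electric calendar|
|make pharmacy bee|
|keyboard tired   |

Derivation:
Line 1: ['play', 'forest'] (min_width=11, slack=6)
Line 2: ['dinosaur', 'a', 'on'] (min_width=13, slack=4)
Line 3: ['progress', 'desert', 'a'] (min_width=17, slack=0)
Line 4: ['play', 'light'] (min_width=10, slack=7)
Line 5: ['electric', 'calendar'] (min_width=17, slack=0)
Line 6: ['make', 'pharmacy', 'bee'] (min_width=17, slack=0)
Line 7: ['keyboard', 'tired'] (min_width=14, slack=3)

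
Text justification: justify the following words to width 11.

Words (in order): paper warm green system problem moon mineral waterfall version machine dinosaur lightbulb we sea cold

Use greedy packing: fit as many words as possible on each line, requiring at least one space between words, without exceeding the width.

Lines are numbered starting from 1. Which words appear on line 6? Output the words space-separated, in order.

Answer: mineral

Derivation:
Line 1: ['paper', 'warm'] (min_width=10, slack=1)
Line 2: ['green'] (min_width=5, slack=6)
Line 3: ['system'] (min_width=6, slack=5)
Line 4: ['problem'] (min_width=7, slack=4)
Line 5: ['moon'] (min_width=4, slack=7)
Line 6: ['mineral'] (min_width=7, slack=4)
Line 7: ['waterfall'] (min_width=9, slack=2)
Line 8: ['version'] (min_width=7, slack=4)
Line 9: ['machine'] (min_width=7, slack=4)
Line 10: ['dinosaur'] (min_width=8, slack=3)
Line 11: ['lightbulb'] (min_width=9, slack=2)
Line 12: ['we', 'sea', 'cold'] (min_width=11, slack=0)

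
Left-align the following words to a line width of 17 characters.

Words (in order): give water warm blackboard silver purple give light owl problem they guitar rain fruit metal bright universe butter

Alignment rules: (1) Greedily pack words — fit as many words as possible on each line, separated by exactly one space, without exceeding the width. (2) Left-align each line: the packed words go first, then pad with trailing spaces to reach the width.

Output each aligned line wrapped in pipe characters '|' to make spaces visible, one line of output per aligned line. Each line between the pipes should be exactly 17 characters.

Line 1: ['give', 'water', 'warm'] (min_width=15, slack=2)
Line 2: ['blackboard', 'silver'] (min_width=17, slack=0)
Line 3: ['purple', 'give', 'light'] (min_width=17, slack=0)
Line 4: ['owl', 'problem', 'they'] (min_width=16, slack=1)
Line 5: ['guitar', 'rain', 'fruit'] (min_width=17, slack=0)
Line 6: ['metal', 'bright'] (min_width=12, slack=5)
Line 7: ['universe', 'butter'] (min_width=15, slack=2)

Answer: |give water warm  |
|blackboard silver|
|purple give light|
|owl problem they |
|guitar rain fruit|
|metal bright     |
|universe butter  |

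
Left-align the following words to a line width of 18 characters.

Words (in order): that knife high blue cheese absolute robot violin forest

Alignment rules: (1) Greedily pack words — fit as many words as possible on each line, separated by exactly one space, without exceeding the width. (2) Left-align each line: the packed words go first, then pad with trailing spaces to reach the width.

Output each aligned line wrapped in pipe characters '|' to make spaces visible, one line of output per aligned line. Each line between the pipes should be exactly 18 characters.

Answer: |that knife high   |
|blue cheese       |
|absolute robot    |
|violin forest     |

Derivation:
Line 1: ['that', 'knife', 'high'] (min_width=15, slack=3)
Line 2: ['blue', 'cheese'] (min_width=11, slack=7)
Line 3: ['absolute', 'robot'] (min_width=14, slack=4)
Line 4: ['violin', 'forest'] (min_width=13, slack=5)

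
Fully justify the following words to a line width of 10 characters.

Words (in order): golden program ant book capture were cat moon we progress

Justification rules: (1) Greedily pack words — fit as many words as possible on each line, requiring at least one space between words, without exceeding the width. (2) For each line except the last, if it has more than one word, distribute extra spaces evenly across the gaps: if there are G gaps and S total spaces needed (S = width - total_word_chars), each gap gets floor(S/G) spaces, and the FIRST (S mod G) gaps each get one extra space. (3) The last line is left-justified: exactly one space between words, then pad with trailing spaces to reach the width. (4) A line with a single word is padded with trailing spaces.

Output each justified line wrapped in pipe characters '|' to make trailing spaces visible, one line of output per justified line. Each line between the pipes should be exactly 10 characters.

Line 1: ['golden'] (min_width=6, slack=4)
Line 2: ['program'] (min_width=7, slack=3)
Line 3: ['ant', 'book'] (min_width=8, slack=2)
Line 4: ['capture'] (min_width=7, slack=3)
Line 5: ['were', 'cat'] (min_width=8, slack=2)
Line 6: ['moon', 'we'] (min_width=7, slack=3)
Line 7: ['progress'] (min_width=8, slack=2)

Answer: |golden    |
|program   |
|ant   book|
|capture   |
|were   cat|
|moon    we|
|progress  |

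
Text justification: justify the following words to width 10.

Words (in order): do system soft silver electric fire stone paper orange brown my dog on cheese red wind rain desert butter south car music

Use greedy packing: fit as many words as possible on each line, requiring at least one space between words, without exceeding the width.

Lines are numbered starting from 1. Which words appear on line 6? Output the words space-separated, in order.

Answer: paper

Derivation:
Line 1: ['do', 'system'] (min_width=9, slack=1)
Line 2: ['soft'] (min_width=4, slack=6)
Line 3: ['silver'] (min_width=6, slack=4)
Line 4: ['electric'] (min_width=8, slack=2)
Line 5: ['fire', 'stone'] (min_width=10, slack=0)
Line 6: ['paper'] (min_width=5, slack=5)
Line 7: ['orange'] (min_width=6, slack=4)
Line 8: ['brown', 'my'] (min_width=8, slack=2)
Line 9: ['dog', 'on'] (min_width=6, slack=4)
Line 10: ['cheese', 'red'] (min_width=10, slack=0)
Line 11: ['wind', 'rain'] (min_width=9, slack=1)
Line 12: ['desert'] (min_width=6, slack=4)
Line 13: ['butter'] (min_width=6, slack=4)
Line 14: ['south', 'car'] (min_width=9, slack=1)
Line 15: ['music'] (min_width=5, slack=5)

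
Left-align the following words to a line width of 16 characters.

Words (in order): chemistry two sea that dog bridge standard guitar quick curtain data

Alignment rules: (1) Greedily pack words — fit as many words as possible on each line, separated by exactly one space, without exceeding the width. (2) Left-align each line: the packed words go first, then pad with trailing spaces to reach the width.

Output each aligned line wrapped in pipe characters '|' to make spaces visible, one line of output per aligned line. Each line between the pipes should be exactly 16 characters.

Answer: |chemistry two   |
|sea that dog    |
|bridge standard |
|guitar quick    |
|curtain data    |

Derivation:
Line 1: ['chemistry', 'two'] (min_width=13, slack=3)
Line 2: ['sea', 'that', 'dog'] (min_width=12, slack=4)
Line 3: ['bridge', 'standard'] (min_width=15, slack=1)
Line 4: ['guitar', 'quick'] (min_width=12, slack=4)
Line 5: ['curtain', 'data'] (min_width=12, slack=4)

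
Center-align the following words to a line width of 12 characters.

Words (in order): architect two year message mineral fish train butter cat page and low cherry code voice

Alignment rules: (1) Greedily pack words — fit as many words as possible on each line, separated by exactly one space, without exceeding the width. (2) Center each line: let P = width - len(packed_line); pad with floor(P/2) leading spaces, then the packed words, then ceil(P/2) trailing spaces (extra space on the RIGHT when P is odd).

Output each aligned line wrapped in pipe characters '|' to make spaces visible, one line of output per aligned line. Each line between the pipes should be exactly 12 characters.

Answer: | architect  |
|  two year  |
|  message   |
|mineral fish|
|train butter|
|cat page and|
| low cherry |
| code voice |

Derivation:
Line 1: ['architect'] (min_width=9, slack=3)
Line 2: ['two', 'year'] (min_width=8, slack=4)
Line 3: ['message'] (min_width=7, slack=5)
Line 4: ['mineral', 'fish'] (min_width=12, slack=0)
Line 5: ['train', 'butter'] (min_width=12, slack=0)
Line 6: ['cat', 'page', 'and'] (min_width=12, slack=0)
Line 7: ['low', 'cherry'] (min_width=10, slack=2)
Line 8: ['code', 'voice'] (min_width=10, slack=2)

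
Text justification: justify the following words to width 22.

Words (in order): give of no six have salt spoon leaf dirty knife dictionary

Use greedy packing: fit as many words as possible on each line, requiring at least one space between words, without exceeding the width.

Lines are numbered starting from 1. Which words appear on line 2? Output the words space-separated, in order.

Answer: salt spoon leaf dirty

Derivation:
Line 1: ['give', 'of', 'no', 'six', 'have'] (min_width=19, slack=3)
Line 2: ['salt', 'spoon', 'leaf', 'dirty'] (min_width=21, slack=1)
Line 3: ['knife', 'dictionary'] (min_width=16, slack=6)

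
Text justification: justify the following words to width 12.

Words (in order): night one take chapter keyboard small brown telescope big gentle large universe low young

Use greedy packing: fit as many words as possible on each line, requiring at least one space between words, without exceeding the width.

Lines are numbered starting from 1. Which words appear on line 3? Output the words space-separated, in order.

Answer: keyboard

Derivation:
Line 1: ['night', 'one'] (min_width=9, slack=3)
Line 2: ['take', 'chapter'] (min_width=12, slack=0)
Line 3: ['keyboard'] (min_width=8, slack=4)
Line 4: ['small', 'brown'] (min_width=11, slack=1)
Line 5: ['telescope'] (min_width=9, slack=3)
Line 6: ['big', 'gentle'] (min_width=10, slack=2)
Line 7: ['large'] (min_width=5, slack=7)
Line 8: ['universe', 'low'] (min_width=12, slack=0)
Line 9: ['young'] (min_width=5, slack=7)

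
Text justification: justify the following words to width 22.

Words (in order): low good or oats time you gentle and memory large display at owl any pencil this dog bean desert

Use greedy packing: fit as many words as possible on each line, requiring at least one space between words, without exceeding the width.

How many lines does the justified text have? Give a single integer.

Line 1: ['low', 'good', 'or', 'oats', 'time'] (min_width=21, slack=1)
Line 2: ['you', 'gentle', 'and', 'memory'] (min_width=21, slack=1)
Line 3: ['large', 'display', 'at', 'owl'] (min_width=20, slack=2)
Line 4: ['any', 'pencil', 'this', 'dog'] (min_width=19, slack=3)
Line 5: ['bean', 'desert'] (min_width=11, slack=11)
Total lines: 5

Answer: 5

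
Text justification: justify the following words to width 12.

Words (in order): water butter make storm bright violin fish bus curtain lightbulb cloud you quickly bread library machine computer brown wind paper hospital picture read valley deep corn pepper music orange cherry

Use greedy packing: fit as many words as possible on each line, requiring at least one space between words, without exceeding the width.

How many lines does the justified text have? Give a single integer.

Line 1: ['water', 'butter'] (min_width=12, slack=0)
Line 2: ['make', 'storm'] (min_width=10, slack=2)
Line 3: ['bright'] (min_width=6, slack=6)
Line 4: ['violin', 'fish'] (min_width=11, slack=1)
Line 5: ['bus', 'curtain'] (min_width=11, slack=1)
Line 6: ['lightbulb'] (min_width=9, slack=3)
Line 7: ['cloud', 'you'] (min_width=9, slack=3)
Line 8: ['quickly'] (min_width=7, slack=5)
Line 9: ['bread'] (min_width=5, slack=7)
Line 10: ['library'] (min_width=7, slack=5)
Line 11: ['machine'] (min_width=7, slack=5)
Line 12: ['computer'] (min_width=8, slack=4)
Line 13: ['brown', 'wind'] (min_width=10, slack=2)
Line 14: ['paper'] (min_width=5, slack=7)
Line 15: ['hospital'] (min_width=8, slack=4)
Line 16: ['picture', 'read'] (min_width=12, slack=0)
Line 17: ['valley', 'deep'] (min_width=11, slack=1)
Line 18: ['corn', 'pepper'] (min_width=11, slack=1)
Line 19: ['music', 'orange'] (min_width=12, slack=0)
Line 20: ['cherry'] (min_width=6, slack=6)
Total lines: 20

Answer: 20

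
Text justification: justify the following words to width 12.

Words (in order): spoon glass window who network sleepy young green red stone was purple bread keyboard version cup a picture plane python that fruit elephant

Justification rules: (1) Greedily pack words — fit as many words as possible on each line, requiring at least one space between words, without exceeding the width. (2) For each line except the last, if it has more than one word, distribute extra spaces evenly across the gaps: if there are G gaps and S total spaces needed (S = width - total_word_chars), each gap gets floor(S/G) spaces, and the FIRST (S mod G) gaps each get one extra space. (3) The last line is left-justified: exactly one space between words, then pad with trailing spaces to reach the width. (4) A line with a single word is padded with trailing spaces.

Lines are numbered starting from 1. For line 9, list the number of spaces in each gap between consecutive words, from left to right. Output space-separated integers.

Line 1: ['spoon', 'glass'] (min_width=11, slack=1)
Line 2: ['window', 'who'] (min_width=10, slack=2)
Line 3: ['network'] (min_width=7, slack=5)
Line 4: ['sleepy', 'young'] (min_width=12, slack=0)
Line 5: ['green', 'red'] (min_width=9, slack=3)
Line 6: ['stone', 'was'] (min_width=9, slack=3)
Line 7: ['purple', 'bread'] (min_width=12, slack=0)
Line 8: ['keyboard'] (min_width=8, slack=4)
Line 9: ['version', 'cup'] (min_width=11, slack=1)
Line 10: ['a', 'picture'] (min_width=9, slack=3)
Line 11: ['plane', 'python'] (min_width=12, slack=0)
Line 12: ['that', 'fruit'] (min_width=10, slack=2)
Line 13: ['elephant'] (min_width=8, slack=4)

Answer: 2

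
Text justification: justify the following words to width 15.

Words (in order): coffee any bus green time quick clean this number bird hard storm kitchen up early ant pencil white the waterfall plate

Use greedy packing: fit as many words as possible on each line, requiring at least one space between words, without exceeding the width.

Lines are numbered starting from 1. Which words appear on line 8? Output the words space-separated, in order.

Answer: pencil white

Derivation:
Line 1: ['coffee', 'any', 'bus'] (min_width=14, slack=1)
Line 2: ['green', 'time'] (min_width=10, slack=5)
Line 3: ['quick', 'clean'] (min_width=11, slack=4)
Line 4: ['this', 'number'] (min_width=11, slack=4)
Line 5: ['bird', 'hard', 'storm'] (min_width=15, slack=0)
Line 6: ['kitchen', 'up'] (min_width=10, slack=5)
Line 7: ['early', 'ant'] (min_width=9, slack=6)
Line 8: ['pencil', 'white'] (min_width=12, slack=3)
Line 9: ['the', 'waterfall'] (min_width=13, slack=2)
Line 10: ['plate'] (min_width=5, slack=10)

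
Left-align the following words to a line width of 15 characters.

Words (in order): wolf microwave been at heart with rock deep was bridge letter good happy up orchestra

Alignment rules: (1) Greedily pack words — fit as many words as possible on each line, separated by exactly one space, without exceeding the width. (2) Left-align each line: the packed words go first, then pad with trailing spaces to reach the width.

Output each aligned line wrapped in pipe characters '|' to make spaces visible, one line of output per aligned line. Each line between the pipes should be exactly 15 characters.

Line 1: ['wolf', 'microwave'] (min_width=14, slack=1)
Line 2: ['been', 'at', 'heart'] (min_width=13, slack=2)
Line 3: ['with', 'rock', 'deep'] (min_width=14, slack=1)
Line 4: ['was', 'bridge'] (min_width=10, slack=5)
Line 5: ['letter', 'good'] (min_width=11, slack=4)
Line 6: ['happy', 'up'] (min_width=8, slack=7)
Line 7: ['orchestra'] (min_width=9, slack=6)

Answer: |wolf microwave |
|been at heart  |
|with rock deep |
|was bridge     |
|letter good    |
|happy up       |
|orchestra      |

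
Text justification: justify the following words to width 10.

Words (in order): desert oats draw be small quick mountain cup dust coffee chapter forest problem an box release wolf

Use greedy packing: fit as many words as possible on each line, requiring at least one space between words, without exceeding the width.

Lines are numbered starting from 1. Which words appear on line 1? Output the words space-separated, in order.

Answer: desert

Derivation:
Line 1: ['desert'] (min_width=6, slack=4)
Line 2: ['oats', 'draw'] (min_width=9, slack=1)
Line 3: ['be', 'small'] (min_width=8, slack=2)
Line 4: ['quick'] (min_width=5, slack=5)
Line 5: ['mountain'] (min_width=8, slack=2)
Line 6: ['cup', 'dust'] (min_width=8, slack=2)
Line 7: ['coffee'] (min_width=6, slack=4)
Line 8: ['chapter'] (min_width=7, slack=3)
Line 9: ['forest'] (min_width=6, slack=4)
Line 10: ['problem', 'an'] (min_width=10, slack=0)
Line 11: ['box'] (min_width=3, slack=7)
Line 12: ['release'] (min_width=7, slack=3)
Line 13: ['wolf'] (min_width=4, slack=6)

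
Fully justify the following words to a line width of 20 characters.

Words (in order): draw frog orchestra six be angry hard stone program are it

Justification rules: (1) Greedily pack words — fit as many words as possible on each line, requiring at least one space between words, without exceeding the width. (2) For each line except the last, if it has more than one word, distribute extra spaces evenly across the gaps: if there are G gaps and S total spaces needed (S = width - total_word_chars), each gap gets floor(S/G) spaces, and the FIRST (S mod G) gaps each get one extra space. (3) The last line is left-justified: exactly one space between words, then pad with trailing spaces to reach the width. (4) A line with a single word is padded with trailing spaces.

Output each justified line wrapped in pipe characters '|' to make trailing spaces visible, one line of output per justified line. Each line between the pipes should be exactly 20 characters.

Line 1: ['draw', 'frog', 'orchestra'] (min_width=19, slack=1)
Line 2: ['six', 'be', 'angry', 'hard'] (min_width=17, slack=3)
Line 3: ['stone', 'program', 'are', 'it'] (min_width=20, slack=0)

Answer: |draw  frog orchestra|
|six  be  angry  hard|
|stone program are it|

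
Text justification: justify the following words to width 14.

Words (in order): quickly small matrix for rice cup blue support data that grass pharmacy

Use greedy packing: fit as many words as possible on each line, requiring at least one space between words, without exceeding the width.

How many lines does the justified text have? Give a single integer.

Answer: 6

Derivation:
Line 1: ['quickly', 'small'] (min_width=13, slack=1)
Line 2: ['matrix', 'for'] (min_width=10, slack=4)
Line 3: ['rice', 'cup', 'blue'] (min_width=13, slack=1)
Line 4: ['support', 'data'] (min_width=12, slack=2)
Line 5: ['that', 'grass'] (min_width=10, slack=4)
Line 6: ['pharmacy'] (min_width=8, slack=6)
Total lines: 6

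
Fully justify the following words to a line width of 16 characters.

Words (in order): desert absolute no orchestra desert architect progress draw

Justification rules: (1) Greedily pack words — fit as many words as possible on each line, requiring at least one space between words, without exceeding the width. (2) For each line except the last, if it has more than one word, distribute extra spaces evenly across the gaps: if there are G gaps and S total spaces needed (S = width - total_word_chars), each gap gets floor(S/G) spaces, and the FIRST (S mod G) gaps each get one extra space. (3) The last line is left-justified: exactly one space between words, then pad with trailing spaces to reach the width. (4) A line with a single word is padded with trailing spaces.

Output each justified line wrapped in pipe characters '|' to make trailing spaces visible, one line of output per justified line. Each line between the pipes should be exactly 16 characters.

Answer: |desert  absolute|
|no     orchestra|
|desert architect|
|progress draw   |

Derivation:
Line 1: ['desert', 'absolute'] (min_width=15, slack=1)
Line 2: ['no', 'orchestra'] (min_width=12, slack=4)
Line 3: ['desert', 'architect'] (min_width=16, slack=0)
Line 4: ['progress', 'draw'] (min_width=13, slack=3)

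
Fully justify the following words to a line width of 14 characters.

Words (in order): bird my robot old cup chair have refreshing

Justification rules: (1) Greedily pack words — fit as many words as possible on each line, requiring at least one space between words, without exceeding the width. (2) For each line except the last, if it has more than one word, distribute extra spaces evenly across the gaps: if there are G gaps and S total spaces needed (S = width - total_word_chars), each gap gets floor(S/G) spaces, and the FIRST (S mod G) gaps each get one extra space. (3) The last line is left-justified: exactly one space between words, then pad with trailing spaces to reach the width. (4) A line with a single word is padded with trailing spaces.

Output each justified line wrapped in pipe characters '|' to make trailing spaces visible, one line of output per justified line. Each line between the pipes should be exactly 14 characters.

Answer: |bird  my robot|
|old  cup chair|
|have          |
|refreshing    |

Derivation:
Line 1: ['bird', 'my', 'robot'] (min_width=13, slack=1)
Line 2: ['old', 'cup', 'chair'] (min_width=13, slack=1)
Line 3: ['have'] (min_width=4, slack=10)
Line 4: ['refreshing'] (min_width=10, slack=4)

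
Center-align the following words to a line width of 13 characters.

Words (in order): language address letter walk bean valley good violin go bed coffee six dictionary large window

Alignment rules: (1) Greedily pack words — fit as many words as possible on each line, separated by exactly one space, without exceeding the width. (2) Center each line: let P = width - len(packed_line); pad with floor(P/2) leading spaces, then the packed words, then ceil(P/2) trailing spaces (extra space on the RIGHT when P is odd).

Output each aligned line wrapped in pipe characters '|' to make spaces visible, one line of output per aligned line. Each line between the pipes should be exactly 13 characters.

Line 1: ['language'] (min_width=8, slack=5)
Line 2: ['address'] (min_width=7, slack=6)
Line 3: ['letter', 'walk'] (min_width=11, slack=2)
Line 4: ['bean', 'valley'] (min_width=11, slack=2)
Line 5: ['good', 'violin'] (min_width=11, slack=2)
Line 6: ['go', 'bed', 'coffee'] (min_width=13, slack=0)
Line 7: ['six'] (min_width=3, slack=10)
Line 8: ['dictionary'] (min_width=10, slack=3)
Line 9: ['large', 'window'] (min_width=12, slack=1)

Answer: |  language   |
|   address   |
| letter walk |
| bean valley |
| good violin |
|go bed coffee|
|     six     |
| dictionary  |
|large window |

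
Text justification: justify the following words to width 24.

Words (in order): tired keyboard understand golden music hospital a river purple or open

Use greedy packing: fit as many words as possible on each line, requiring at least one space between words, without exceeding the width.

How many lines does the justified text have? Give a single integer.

Answer: 4

Derivation:
Line 1: ['tired', 'keyboard'] (min_width=14, slack=10)
Line 2: ['understand', 'golden', 'music'] (min_width=23, slack=1)
Line 3: ['hospital', 'a', 'river', 'purple'] (min_width=23, slack=1)
Line 4: ['or', 'open'] (min_width=7, slack=17)
Total lines: 4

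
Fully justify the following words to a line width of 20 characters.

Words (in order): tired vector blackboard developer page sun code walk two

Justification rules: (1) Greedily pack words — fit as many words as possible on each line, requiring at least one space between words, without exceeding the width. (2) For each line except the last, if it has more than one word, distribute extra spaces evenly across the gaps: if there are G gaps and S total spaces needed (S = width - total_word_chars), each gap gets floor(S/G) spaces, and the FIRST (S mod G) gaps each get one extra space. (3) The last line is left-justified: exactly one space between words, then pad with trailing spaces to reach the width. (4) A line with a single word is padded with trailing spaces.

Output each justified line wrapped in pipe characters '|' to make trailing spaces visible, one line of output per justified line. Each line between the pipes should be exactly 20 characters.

Line 1: ['tired', 'vector'] (min_width=12, slack=8)
Line 2: ['blackboard', 'developer'] (min_width=20, slack=0)
Line 3: ['page', 'sun', 'code', 'walk'] (min_width=18, slack=2)
Line 4: ['two'] (min_width=3, slack=17)

Answer: |tired         vector|
|blackboard developer|
|page  sun  code walk|
|two                 |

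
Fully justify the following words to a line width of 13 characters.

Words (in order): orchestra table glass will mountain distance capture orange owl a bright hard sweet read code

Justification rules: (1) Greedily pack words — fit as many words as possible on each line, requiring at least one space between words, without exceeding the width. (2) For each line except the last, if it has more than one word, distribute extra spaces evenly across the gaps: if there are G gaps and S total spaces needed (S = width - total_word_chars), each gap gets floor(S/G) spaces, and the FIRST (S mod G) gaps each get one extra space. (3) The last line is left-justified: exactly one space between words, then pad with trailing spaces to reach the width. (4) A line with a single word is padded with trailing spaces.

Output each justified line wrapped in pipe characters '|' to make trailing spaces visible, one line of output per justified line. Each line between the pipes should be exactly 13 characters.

Line 1: ['orchestra'] (min_width=9, slack=4)
Line 2: ['table', 'glass'] (min_width=11, slack=2)
Line 3: ['will', 'mountain'] (min_width=13, slack=0)
Line 4: ['distance'] (min_width=8, slack=5)
Line 5: ['capture'] (min_width=7, slack=6)
Line 6: ['orange', 'owl', 'a'] (min_width=12, slack=1)
Line 7: ['bright', 'hard'] (min_width=11, slack=2)
Line 8: ['sweet', 'read'] (min_width=10, slack=3)
Line 9: ['code'] (min_width=4, slack=9)

Answer: |orchestra    |
|table   glass|
|will mountain|
|distance     |
|capture      |
|orange  owl a|
|bright   hard|
|sweet    read|
|code         |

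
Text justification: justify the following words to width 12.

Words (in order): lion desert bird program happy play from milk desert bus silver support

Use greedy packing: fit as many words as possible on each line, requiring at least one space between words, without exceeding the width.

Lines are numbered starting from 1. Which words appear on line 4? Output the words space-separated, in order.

Answer: from milk

Derivation:
Line 1: ['lion', 'desert'] (min_width=11, slack=1)
Line 2: ['bird', 'program'] (min_width=12, slack=0)
Line 3: ['happy', 'play'] (min_width=10, slack=2)
Line 4: ['from', 'milk'] (min_width=9, slack=3)
Line 5: ['desert', 'bus'] (min_width=10, slack=2)
Line 6: ['silver'] (min_width=6, slack=6)
Line 7: ['support'] (min_width=7, slack=5)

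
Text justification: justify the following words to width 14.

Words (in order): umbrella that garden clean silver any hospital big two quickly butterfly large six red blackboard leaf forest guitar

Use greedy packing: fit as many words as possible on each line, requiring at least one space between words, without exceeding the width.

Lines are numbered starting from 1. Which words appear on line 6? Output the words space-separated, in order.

Answer: butterfly

Derivation:
Line 1: ['umbrella', 'that'] (min_width=13, slack=1)
Line 2: ['garden', 'clean'] (min_width=12, slack=2)
Line 3: ['silver', 'any'] (min_width=10, slack=4)
Line 4: ['hospital', 'big'] (min_width=12, slack=2)
Line 5: ['two', 'quickly'] (min_width=11, slack=3)
Line 6: ['butterfly'] (min_width=9, slack=5)
Line 7: ['large', 'six', 'red'] (min_width=13, slack=1)
Line 8: ['blackboard'] (min_width=10, slack=4)
Line 9: ['leaf', 'forest'] (min_width=11, slack=3)
Line 10: ['guitar'] (min_width=6, slack=8)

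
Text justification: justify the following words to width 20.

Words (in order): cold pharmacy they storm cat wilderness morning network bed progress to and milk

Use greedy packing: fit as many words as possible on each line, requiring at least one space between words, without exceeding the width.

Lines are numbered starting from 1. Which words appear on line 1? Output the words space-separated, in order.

Answer: cold pharmacy they

Derivation:
Line 1: ['cold', 'pharmacy', 'they'] (min_width=18, slack=2)
Line 2: ['storm', 'cat', 'wilderness'] (min_width=20, slack=0)
Line 3: ['morning', 'network', 'bed'] (min_width=19, slack=1)
Line 4: ['progress', 'to', 'and', 'milk'] (min_width=20, slack=0)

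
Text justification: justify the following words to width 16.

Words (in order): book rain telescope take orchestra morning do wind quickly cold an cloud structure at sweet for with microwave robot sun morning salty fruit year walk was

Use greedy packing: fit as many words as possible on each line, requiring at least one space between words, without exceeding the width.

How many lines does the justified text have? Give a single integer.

Line 1: ['book', 'rain'] (min_width=9, slack=7)
Line 2: ['telescope', 'take'] (min_width=14, slack=2)
Line 3: ['orchestra'] (min_width=9, slack=7)
Line 4: ['morning', 'do', 'wind'] (min_width=15, slack=1)
Line 5: ['quickly', 'cold', 'an'] (min_width=15, slack=1)
Line 6: ['cloud', 'structure'] (min_width=15, slack=1)
Line 7: ['at', 'sweet', 'for'] (min_width=12, slack=4)
Line 8: ['with', 'microwave'] (min_width=14, slack=2)
Line 9: ['robot', 'sun'] (min_width=9, slack=7)
Line 10: ['morning', 'salty'] (min_width=13, slack=3)
Line 11: ['fruit', 'year', 'walk'] (min_width=15, slack=1)
Line 12: ['was'] (min_width=3, slack=13)
Total lines: 12

Answer: 12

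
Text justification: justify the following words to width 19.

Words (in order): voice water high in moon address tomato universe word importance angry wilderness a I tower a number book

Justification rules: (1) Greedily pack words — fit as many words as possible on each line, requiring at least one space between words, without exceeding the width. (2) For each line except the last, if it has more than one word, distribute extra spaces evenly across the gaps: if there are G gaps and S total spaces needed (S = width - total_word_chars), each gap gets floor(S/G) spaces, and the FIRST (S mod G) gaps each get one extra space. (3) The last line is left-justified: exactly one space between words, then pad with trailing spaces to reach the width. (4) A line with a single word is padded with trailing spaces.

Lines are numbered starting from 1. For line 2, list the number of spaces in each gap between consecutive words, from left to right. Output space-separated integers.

Line 1: ['voice', 'water', 'high', 'in'] (min_width=19, slack=0)
Line 2: ['moon', 'address', 'tomato'] (min_width=19, slack=0)
Line 3: ['universe', 'word'] (min_width=13, slack=6)
Line 4: ['importance', 'angry'] (min_width=16, slack=3)
Line 5: ['wilderness', 'a', 'I'] (min_width=14, slack=5)
Line 6: ['tower', 'a', 'number', 'book'] (min_width=19, slack=0)

Answer: 1 1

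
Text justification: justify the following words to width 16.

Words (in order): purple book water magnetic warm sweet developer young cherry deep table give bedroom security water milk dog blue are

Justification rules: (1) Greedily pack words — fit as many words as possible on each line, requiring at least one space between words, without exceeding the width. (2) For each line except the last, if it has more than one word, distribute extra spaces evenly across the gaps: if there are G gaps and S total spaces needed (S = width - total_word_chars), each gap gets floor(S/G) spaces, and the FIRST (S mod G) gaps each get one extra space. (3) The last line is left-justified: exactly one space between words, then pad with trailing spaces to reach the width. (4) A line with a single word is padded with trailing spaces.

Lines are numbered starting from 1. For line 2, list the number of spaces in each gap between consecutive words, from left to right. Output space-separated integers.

Answer: 3

Derivation:
Line 1: ['purple', 'book'] (min_width=11, slack=5)
Line 2: ['water', 'magnetic'] (min_width=14, slack=2)
Line 3: ['warm', 'sweet'] (min_width=10, slack=6)
Line 4: ['developer', 'young'] (min_width=15, slack=1)
Line 5: ['cherry', 'deep'] (min_width=11, slack=5)
Line 6: ['table', 'give'] (min_width=10, slack=6)
Line 7: ['bedroom', 'security'] (min_width=16, slack=0)
Line 8: ['water', 'milk', 'dog'] (min_width=14, slack=2)
Line 9: ['blue', 'are'] (min_width=8, slack=8)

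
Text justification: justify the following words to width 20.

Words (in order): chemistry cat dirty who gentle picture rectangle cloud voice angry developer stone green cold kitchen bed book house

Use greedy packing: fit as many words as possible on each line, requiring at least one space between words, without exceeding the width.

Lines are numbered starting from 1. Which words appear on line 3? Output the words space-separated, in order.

Line 1: ['chemistry', 'cat', 'dirty'] (min_width=19, slack=1)
Line 2: ['who', 'gentle', 'picture'] (min_width=18, slack=2)
Line 3: ['rectangle', 'cloud'] (min_width=15, slack=5)
Line 4: ['voice', 'angry'] (min_width=11, slack=9)
Line 5: ['developer', 'stone'] (min_width=15, slack=5)
Line 6: ['green', 'cold', 'kitchen'] (min_width=18, slack=2)
Line 7: ['bed', 'book', 'house'] (min_width=14, slack=6)

Answer: rectangle cloud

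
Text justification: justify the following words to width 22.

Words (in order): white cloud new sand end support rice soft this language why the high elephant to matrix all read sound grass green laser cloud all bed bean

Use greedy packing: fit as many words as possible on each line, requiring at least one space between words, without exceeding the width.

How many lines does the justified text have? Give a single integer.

Line 1: ['white', 'cloud', 'new', 'sand'] (min_width=20, slack=2)
Line 2: ['end', 'support', 'rice', 'soft'] (min_width=21, slack=1)
Line 3: ['this', 'language', 'why', 'the'] (min_width=21, slack=1)
Line 4: ['high', 'elephant', 'to'] (min_width=16, slack=6)
Line 5: ['matrix', 'all', 'read', 'sound'] (min_width=21, slack=1)
Line 6: ['grass', 'green', 'laser'] (min_width=17, slack=5)
Line 7: ['cloud', 'all', 'bed', 'bean'] (min_width=18, slack=4)
Total lines: 7

Answer: 7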